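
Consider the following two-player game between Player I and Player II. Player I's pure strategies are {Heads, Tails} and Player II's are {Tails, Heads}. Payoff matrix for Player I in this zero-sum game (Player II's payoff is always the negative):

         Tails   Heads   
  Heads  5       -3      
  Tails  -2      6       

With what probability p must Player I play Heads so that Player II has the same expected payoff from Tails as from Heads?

p = 1/2

Player I's mix must leave Player II indifferent between Tails and Heads.
  Player II's expected payoff from Tails: p·(-5) + (1−p)·2 = -7p + 2
  Player II's expected payoff from Heads: p·3 + (1−p)·(-6) = 9p - 6
  -7p + 2 = 9p - 6  ⇒  -16p = -8  ⇒  p = 1/2.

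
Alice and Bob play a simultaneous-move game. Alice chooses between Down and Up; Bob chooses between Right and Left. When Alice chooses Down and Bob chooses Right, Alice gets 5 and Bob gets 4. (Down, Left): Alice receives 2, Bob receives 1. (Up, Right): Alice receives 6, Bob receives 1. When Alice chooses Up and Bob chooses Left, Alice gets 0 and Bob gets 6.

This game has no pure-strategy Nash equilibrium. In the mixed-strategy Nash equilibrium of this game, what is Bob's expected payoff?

23/8

Bob's indifference between Right and Left determines Alice's mixing probability p:
  Bob's payoff from Right: p·4 + (1−p)·1 = 3p + 1
  Bob's payoff from Left: p·1 + (1−p)·6 = -5p + 6
  3p + 1 = -5p + 6  ⇒  8p = 5  ⇒  p = 5/8.
At equilibrium Bob is indifferent across columns, so Bob's payoff equals the payoff from Right: (5/8)·4 + (3/8)·1 = 23/8.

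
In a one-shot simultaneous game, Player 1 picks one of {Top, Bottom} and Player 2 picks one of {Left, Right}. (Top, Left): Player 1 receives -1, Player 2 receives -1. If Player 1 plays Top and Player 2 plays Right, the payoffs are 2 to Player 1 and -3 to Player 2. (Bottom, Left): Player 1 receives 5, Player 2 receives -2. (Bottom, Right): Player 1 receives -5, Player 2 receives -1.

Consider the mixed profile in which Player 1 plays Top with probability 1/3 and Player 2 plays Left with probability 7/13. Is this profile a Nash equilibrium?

Yes

Check Player 2's indifference given Player 1's mix p = 1/3:
  payoff from Left = -5/3; payoff from Right = -5/3 — equal.
Check Player 1's indifference given Player 2's mix q = 7/13:
  payoff from Top = 5/13; payoff from Bottom = 5/13 — equal.
Both players are indifferent, so neither can profitably deviate.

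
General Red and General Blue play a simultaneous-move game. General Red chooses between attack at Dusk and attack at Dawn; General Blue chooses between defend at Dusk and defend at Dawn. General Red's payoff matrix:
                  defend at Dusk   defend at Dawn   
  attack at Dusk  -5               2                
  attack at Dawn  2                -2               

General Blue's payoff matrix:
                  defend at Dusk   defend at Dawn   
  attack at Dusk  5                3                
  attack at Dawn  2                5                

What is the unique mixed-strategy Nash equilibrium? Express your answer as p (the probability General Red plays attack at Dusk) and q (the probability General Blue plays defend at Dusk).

General Red's mix must leave General Blue indifferent between defend at Dusk and defend at Dawn.
  General Blue's payoff from defend at Dusk: p·5 + (1−p)·2 = 3p + 2
  General Blue's payoff from defend at Dawn: p·3 + (1−p)·5 = -2p + 5
  3p + 2 = -2p + 5  ⇒  5p = 3  ⇒  p = 3/5.
General Red's indifference between attack at Dusk and attack at Dawn determines General Blue's mixing probability q:
  General Red's expected payoff from attack at Dusk: q·(-5) + (1−q)·2 = -7q + 2
  General Red's expected payoff from attack at Dawn: q·2 + (1−q)·(-2) = 4q - 2
  -7q + 2 = 4q - 2  ⇒  -11q = -4  ⇒  q = 4/11.

p = 3/5, q = 4/11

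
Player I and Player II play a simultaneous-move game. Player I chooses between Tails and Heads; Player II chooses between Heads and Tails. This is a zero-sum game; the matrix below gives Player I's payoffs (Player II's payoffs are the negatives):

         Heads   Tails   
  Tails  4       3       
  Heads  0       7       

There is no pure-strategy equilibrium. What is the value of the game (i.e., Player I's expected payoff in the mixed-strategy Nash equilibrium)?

v = 7/2

Player I's indifference between Tails and Heads determines Player II's mixing probability q:
  Player I's payoff from Tails: q·4 + (1−q)·3 = q + 3
  Player I's payoff from Heads: q·0 + (1−q)·7 = -7q + 7
  q + 3 = -7q + 7  ⇒  8q = 4  ⇒  q = 1/2.
The value is Player I's expected payoff against this mix (using Tails): (1/2)·4 + (1/2)·3 = 7/2.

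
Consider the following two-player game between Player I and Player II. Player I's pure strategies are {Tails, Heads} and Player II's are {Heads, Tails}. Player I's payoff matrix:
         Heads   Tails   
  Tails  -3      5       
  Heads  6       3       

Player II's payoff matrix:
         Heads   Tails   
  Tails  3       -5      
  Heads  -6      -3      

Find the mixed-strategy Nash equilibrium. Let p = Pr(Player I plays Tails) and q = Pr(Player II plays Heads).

p = 3/11, q = 2/11

Player I's mix must leave Player II indifferent between Heads and Tails.
  Player II's expected payoff from Heads: p·3 + (1−p)·(-6) = 9p - 6
  Player II's expected payoff from Tails: p·(-5) + (1−p)·(-3) = -2p - 3
  9p - 6 = -2p - 3  ⇒  11p = 3  ⇒  p = 3/11.
Player II's mix must leave Player I indifferent between Tails and Heads.
  Player I's expected payoff from Tails: q·(-3) + (1−q)·5 = -8q + 5
  Player I's expected payoff from Heads: q·6 + (1−q)·3 = 3q + 3
  -8q + 5 = 3q + 3  ⇒  -11q = -2  ⇒  q = 2/11.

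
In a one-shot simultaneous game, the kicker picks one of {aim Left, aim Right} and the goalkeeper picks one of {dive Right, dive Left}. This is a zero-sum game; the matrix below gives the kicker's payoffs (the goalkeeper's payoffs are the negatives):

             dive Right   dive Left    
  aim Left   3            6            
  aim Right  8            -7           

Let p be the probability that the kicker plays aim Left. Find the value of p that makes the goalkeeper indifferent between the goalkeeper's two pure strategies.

p = 5/6

For the goalkeeper to be willing to mix, the goalkeeper must be indifferent between dive Right and dive Left, which pins down the kicker's mix.
  the goalkeeper's payoff from dive Right: p·(-3) + (1−p)·(-8) = 5p - 8
  the goalkeeper's payoff from dive Left: p·(-6) + (1−p)·7 = -13p + 7
  5p - 8 = -13p + 7  ⇒  18p = 15  ⇒  p = 5/6.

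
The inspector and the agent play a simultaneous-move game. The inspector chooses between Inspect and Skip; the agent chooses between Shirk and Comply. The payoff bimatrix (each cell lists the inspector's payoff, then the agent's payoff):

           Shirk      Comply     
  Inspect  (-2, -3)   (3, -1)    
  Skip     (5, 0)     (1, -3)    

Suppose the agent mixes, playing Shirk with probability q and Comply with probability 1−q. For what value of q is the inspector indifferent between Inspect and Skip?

q = 2/9

The inspector's indifference between Inspect and Skip determines the agent's mixing probability q:
  the inspector's expected payoff from Inspect: q·(-2) + (1−q)·3 = -5q + 3
  the inspector's expected payoff from Skip: q·5 + (1−q)·1 = 4q + 1
  -5q + 3 = 4q + 1  ⇒  -9q = -2  ⇒  q = 2/9.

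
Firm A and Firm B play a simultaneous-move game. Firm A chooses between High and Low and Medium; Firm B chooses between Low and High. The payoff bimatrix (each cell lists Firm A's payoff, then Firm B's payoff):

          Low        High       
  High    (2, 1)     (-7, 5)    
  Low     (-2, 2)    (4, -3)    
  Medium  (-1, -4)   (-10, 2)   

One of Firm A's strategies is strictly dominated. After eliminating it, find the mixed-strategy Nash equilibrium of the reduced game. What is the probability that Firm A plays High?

p = 5/9

Firm A's strategy Medium is strictly dominated by High: 2 > -1 and -7 > -10. Eliminate Medium.
In a mixed equilibrium Firm B is indifferent between Low and High; this condition fixes p.
  Firm B's payoff from Low: p·1 + (1−p)·2 = -p + 2
  Firm B's payoff from High: p·5 + (1−p)·(-3) = 8p - 3
  -p + 2 = 8p - 3  ⇒  -9p = -5  ⇒  p = 5/9.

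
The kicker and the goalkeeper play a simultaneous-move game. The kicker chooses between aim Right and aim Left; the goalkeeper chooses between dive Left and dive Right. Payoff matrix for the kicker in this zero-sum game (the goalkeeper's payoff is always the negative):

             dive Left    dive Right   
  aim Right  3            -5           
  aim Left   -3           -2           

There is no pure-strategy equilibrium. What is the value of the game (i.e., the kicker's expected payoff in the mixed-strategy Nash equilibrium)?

The goalkeeper's mix must leave the kicker indifferent between aim Right and aim Left.
  the kicker's payoff from aim Right: q·3 + (1−q)·(-5) = 8q - 5
  the kicker's payoff from aim Left: q·(-3) + (1−q)·(-2) = -q - 2
  8q - 5 = -q - 2  ⇒  9q = 3  ⇒  q = 1/3.
The value is the kicker's expected payoff against this mix (using aim Right): (1/3)·3 + (2/3)·(-5) = -7/3.

v = -7/3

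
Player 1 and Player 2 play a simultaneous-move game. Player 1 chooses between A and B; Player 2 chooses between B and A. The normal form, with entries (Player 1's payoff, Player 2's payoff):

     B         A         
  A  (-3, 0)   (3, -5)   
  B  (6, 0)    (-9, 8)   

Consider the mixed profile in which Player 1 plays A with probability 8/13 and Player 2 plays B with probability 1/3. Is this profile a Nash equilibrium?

No

Given Player 2's mix q = 1/3, Player 1's payoff from A is 1 but from B is -4. Player 1 strictly prefers A, so Player 1 would not mix.
So the proposed profile is not a Nash equilibrium.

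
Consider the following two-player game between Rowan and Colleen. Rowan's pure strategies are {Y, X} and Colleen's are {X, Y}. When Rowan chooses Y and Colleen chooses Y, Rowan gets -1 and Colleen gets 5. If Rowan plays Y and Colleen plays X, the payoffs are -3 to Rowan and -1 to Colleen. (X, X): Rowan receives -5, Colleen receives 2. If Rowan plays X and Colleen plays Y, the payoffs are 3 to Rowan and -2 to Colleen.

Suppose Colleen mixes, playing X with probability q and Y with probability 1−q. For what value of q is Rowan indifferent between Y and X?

q = 2/3

Set Rowan's expected payoff from Y equal to that from X:
  Rowan's payoff to Y: q·(-3) + (1−q)·(-1) = -2q - 1
  Rowan's payoff to X: q·(-5) + (1−q)·3 = -8q + 3
  -2q - 1 = -8q + 3  ⇒  6q = 4  ⇒  q = 2/3.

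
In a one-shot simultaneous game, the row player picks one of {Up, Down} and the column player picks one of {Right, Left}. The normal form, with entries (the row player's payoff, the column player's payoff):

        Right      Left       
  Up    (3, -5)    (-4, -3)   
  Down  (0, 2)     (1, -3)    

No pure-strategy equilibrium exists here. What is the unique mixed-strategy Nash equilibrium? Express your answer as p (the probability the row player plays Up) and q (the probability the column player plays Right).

p = 5/7, q = 5/8

For the column player to be willing to mix, the column player must be indifferent between Right and Left, which pins down the row player's mix.
  the column player's expected payoff from Right: p·(-5) + (1−p)·2 = -7p + 2
  the column player's expected payoff from Left: p·(-3) + (1−p)·(-3) = -3
  -7p + 2 = -3  ⇒  -7p = -5  ⇒  p = 5/7.
The column player's mix must leave the row player indifferent between Up and Down.
  the row player's payoff to Up: q·3 + (1−q)·(-4) = 7q - 4
  the row player's payoff to Down: q·0 + (1−q)·1 = -q + 1
  7q - 4 = -q + 1  ⇒  8q = 5  ⇒  q = 5/8.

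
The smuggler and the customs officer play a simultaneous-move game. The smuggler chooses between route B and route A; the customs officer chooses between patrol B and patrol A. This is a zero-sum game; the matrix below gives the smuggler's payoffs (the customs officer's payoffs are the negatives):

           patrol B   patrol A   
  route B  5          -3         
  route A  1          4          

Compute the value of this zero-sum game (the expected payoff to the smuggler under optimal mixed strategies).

In a mixed equilibrium the smuggler is indifferent between route B and route A; this condition fixes q.
  the smuggler's payoff from route B: q·5 + (1−q)·(-3) = 8q - 3
  the smuggler's payoff from route A: q·1 + (1−q)·4 = -3q + 4
  8q - 3 = -3q + 4  ⇒  11q = 7  ⇒  q = 7/11.
The value is the smuggler's expected payoff against this mix (using route B): (7/11)·5 + (4/11)·(-3) = 23/11.

v = 23/11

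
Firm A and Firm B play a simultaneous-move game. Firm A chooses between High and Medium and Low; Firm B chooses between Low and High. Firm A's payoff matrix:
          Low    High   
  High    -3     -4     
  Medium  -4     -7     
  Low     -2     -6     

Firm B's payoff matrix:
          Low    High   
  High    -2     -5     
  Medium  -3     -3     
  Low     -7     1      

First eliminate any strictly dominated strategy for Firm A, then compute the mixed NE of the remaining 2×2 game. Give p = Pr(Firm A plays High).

p = 8/11

Firm A's strategy Medium is strictly dominated by High: -3 > -4 and -4 > -7. Eliminate Medium.
In a mixed equilibrium Firm B is indifferent between Low and High; this condition fixes p.
  Firm B's expected payoff from Low: p·(-2) + (1−p)·(-7) = 5p - 7
  Firm B's expected payoff from High: p·(-5) + (1−p)·1 = -6p + 1
  5p - 7 = -6p + 1  ⇒  11p = 8  ⇒  p = 8/11.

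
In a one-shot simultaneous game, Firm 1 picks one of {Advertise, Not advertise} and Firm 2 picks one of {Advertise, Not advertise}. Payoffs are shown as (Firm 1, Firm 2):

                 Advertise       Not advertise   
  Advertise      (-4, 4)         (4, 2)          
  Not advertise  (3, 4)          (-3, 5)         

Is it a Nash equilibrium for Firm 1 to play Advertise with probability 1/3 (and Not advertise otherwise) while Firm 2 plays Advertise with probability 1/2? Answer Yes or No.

Check Firm 2's indifference given Firm 1's mix p = 1/3:
  payoff from Advertise = 4; payoff from Not advertise = 4 — equal.
Check Firm 1's indifference given Firm 2's mix q = 1/2:
  payoff from Advertise = 0; payoff from Not advertise = 0 — equal.
Both players are indifferent, so neither can profitably deviate.

Yes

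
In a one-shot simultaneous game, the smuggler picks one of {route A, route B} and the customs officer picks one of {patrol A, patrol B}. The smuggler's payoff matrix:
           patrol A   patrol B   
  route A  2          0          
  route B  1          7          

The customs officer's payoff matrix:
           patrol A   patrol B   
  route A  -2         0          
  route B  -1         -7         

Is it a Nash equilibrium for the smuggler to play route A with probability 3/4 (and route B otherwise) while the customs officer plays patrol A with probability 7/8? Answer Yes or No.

Yes

Check the customs officer's indifference given the smuggler's mix p = 3/4:
  payoff from patrol A = -7/4; payoff from patrol B = -7/4 — equal.
Check the smuggler's indifference given the customs officer's mix q = 7/8:
  payoff from route A = 7/4; payoff from route B = 7/4 — equal.
Both players are indifferent, so neither can profitably deviate.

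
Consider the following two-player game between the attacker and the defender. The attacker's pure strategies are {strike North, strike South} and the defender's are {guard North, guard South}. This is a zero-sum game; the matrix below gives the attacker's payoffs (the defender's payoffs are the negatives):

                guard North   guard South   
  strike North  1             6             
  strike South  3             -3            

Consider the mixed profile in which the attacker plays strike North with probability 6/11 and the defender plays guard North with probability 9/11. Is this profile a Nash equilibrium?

Yes

Check the defender's indifference given the attacker's mix p = 6/11:
  payoff from guard North = -21/11; payoff from guard South = -21/11 — equal.
Check the attacker's indifference given the defender's mix q = 9/11:
  payoff from strike North = 21/11; payoff from strike South = 21/11 — equal.
Both players are indifferent, so neither can profitably deviate.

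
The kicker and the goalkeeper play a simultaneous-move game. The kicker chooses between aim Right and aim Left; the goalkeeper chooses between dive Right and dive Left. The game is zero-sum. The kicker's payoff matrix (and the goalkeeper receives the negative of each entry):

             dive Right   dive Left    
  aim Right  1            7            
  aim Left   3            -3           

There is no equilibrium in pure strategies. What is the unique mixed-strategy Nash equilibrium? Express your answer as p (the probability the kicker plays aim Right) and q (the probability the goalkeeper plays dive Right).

In a mixed equilibrium the goalkeeper is indifferent between dive Right and dive Left; this condition fixes p.
  the goalkeeper's expected payoff from dive Right: p·(-1) + (1−p)·(-3) = 2p - 3
  the goalkeeper's expected payoff from dive Left: p·(-7) + (1−p)·3 = -10p + 3
  2p - 3 = -10p + 3  ⇒  12p = 6  ⇒  p = 1/2.
The kicker's indifference between aim Right and aim Left determines the goalkeeper's mixing probability q:
  the kicker's payoff from aim Right: q·1 + (1−q)·7 = -6q + 7
  the kicker's payoff from aim Left: q·3 + (1−q)·(-3) = 6q - 3
  -6q + 7 = 6q - 3  ⇒  -12q = -10  ⇒  q = 5/6.

p = 1/2, q = 5/6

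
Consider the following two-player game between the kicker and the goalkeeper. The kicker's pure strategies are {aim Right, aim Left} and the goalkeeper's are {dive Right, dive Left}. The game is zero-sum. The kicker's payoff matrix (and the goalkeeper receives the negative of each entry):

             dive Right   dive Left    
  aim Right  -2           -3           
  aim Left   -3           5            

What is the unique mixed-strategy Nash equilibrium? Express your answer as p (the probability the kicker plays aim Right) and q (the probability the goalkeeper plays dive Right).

p = 8/9, q = 8/9

Set the goalkeeper's expected payoff from dive Right equal to that from dive Left:
  the goalkeeper's payoff to dive Right: p·2 + (1−p)·3 = -p + 3
  the goalkeeper's payoff to dive Left: p·3 + (1−p)·(-5) = 8p - 5
  -p + 3 = 8p - 5  ⇒  -9p = -8  ⇒  p = 8/9.
For the kicker to be willing to mix, the kicker must be indifferent between aim Right and aim Left, which pins down the goalkeeper's mix.
  the kicker's expected payoff from aim Right: q·(-2) + (1−q)·(-3) = q - 3
  the kicker's expected payoff from aim Left: q·(-3) + (1−q)·5 = -8q + 5
  q - 3 = -8q + 5  ⇒  9q = 8  ⇒  q = 8/9.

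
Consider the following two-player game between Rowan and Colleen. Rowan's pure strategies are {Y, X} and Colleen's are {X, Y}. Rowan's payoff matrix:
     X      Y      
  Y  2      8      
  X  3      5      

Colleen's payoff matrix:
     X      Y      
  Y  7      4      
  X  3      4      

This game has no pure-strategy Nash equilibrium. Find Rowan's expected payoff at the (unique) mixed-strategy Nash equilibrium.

Set Rowan's expected payoff from Y equal to that from X:
  Rowan's expected payoff from Y: q·2 + (1−q)·8 = -6q + 8
  Rowan's expected payoff from X: q·3 + (1−q)·5 = -2q + 5
  -6q + 8 = -2q + 5  ⇒  -4q = -3  ⇒  q = 3/4.
At equilibrium Rowan is indifferent across rows, so Rowan's payoff equals the payoff from Y: (3/4)·2 + (1/4)·8 = 7/2.

7/2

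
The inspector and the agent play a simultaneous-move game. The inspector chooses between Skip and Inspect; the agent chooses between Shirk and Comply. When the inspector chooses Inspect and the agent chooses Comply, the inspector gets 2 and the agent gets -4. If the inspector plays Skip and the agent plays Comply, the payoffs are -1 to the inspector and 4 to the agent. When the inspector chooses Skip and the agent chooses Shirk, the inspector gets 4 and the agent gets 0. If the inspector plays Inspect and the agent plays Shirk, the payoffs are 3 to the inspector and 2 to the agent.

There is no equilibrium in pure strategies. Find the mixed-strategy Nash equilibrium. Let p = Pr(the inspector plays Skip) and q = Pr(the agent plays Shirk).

In a mixed equilibrium the agent is indifferent between Shirk and Comply; this condition fixes p.
  the agent's expected payoff from Shirk: p·0 + (1−p)·2 = -2p + 2
  the agent's expected payoff from Comply: p·4 + (1−p)·(-4) = 8p - 4
  -2p + 2 = 8p - 4  ⇒  -10p = -6  ⇒  p = 3/5.
The inspector's indifference between Skip and Inspect determines the agent's mixing probability q:
  the inspector's payoff to Skip: q·4 + (1−q)·(-1) = 5q - 1
  the inspector's payoff to Inspect: q·3 + (1−q)·2 = q + 2
  5q - 1 = q + 2  ⇒  4q = 3  ⇒  q = 3/4.

p = 3/5, q = 3/4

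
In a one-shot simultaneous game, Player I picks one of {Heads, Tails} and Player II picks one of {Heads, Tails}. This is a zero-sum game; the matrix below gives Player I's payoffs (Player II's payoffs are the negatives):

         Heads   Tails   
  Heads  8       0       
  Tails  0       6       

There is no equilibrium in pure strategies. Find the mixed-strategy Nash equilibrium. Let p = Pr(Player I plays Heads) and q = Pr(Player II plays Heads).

Player II's indifference between Heads and Tails determines Player I's mixing probability p:
  Player II's payoff from Heads: p·(-8) + (1−p)·0 = -8p
  Player II's payoff from Tails: p·0 + (1−p)·(-6) = 6p - 6
  -8p = 6p - 6  ⇒  -14p = -6  ⇒  p = 3/7.
Player II's mix must leave Player I indifferent between Heads and Tails.
  Player I's payoff to Heads: q·8 + (1−q)·0 = 8q
  Player I's payoff to Tails: q·0 + (1−q)·6 = -6q + 6
  8q = -6q + 6  ⇒  14q = 6  ⇒  q = 3/7.

p = 3/7, q = 3/7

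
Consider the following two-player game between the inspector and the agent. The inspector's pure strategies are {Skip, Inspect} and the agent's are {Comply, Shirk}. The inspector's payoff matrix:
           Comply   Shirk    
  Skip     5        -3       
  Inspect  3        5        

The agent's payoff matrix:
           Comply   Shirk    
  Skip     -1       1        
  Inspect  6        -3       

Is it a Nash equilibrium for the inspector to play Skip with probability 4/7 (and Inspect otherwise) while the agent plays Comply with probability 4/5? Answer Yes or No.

No

Given the inspector's mix p = 4/7, the agent's payoff from Comply is 2 but from Shirk is -5/7. The agent strictly prefers Comply, so the agent would not mix.
So the proposed profile is not a Nash equilibrium.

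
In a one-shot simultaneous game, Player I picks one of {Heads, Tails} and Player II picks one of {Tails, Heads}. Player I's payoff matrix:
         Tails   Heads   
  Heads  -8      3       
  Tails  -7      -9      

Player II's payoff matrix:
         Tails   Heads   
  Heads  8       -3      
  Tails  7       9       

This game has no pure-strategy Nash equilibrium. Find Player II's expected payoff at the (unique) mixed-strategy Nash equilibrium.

93/13

Player II's indifference between Tails and Heads determines Player I's mixing probability p:
  Player II's payoff from Tails: p·8 + (1−p)·7 = p + 7
  Player II's payoff from Heads: p·(-3) + (1−p)·9 = -12p + 9
  p + 7 = -12p + 9  ⇒  13p = 2  ⇒  p = 2/13.
At equilibrium Player II is indifferent across columns, so Player II's payoff equals the payoff from Tails: (2/13)·8 + (11/13)·7 = 93/13.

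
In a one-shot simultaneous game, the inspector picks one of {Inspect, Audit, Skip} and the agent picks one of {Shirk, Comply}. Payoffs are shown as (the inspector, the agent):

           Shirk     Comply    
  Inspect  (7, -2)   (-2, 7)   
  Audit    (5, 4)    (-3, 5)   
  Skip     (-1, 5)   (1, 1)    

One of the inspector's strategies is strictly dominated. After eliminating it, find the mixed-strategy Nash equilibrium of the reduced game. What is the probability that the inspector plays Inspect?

p = 4/13

The inspector's strategy Audit is strictly dominated by Inspect: 7 > 5 and -2 > -3. Eliminate Audit.
Set the agent's expected payoff from Shirk equal to that from Comply:
  the agent's payoff from Shirk: p·(-2) + (1−p)·5 = -7p + 5
  the agent's payoff from Comply: p·7 + (1−p)·1 = 6p + 1
  -7p + 5 = 6p + 1  ⇒  -13p = -4  ⇒  p = 4/13.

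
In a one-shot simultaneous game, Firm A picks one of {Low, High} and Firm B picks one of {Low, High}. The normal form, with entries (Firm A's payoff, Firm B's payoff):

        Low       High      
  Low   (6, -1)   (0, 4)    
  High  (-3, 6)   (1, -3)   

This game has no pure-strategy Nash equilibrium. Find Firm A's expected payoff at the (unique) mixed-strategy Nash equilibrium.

Firm B's mix must leave Firm A indifferent between Low and High.
  Firm A's payoff to Low: q·6 + (1−q)·0 = 6q
  Firm A's payoff to High: q·(-3) + (1−q)·1 = -4q + 1
  6q = -4q + 1  ⇒  10q = 1  ⇒  q = 1/10.
At equilibrium Firm A is indifferent across rows, so Firm A's payoff equals the payoff from Low: (1/10)·6 + (9/10)·0 = 3/5.

3/5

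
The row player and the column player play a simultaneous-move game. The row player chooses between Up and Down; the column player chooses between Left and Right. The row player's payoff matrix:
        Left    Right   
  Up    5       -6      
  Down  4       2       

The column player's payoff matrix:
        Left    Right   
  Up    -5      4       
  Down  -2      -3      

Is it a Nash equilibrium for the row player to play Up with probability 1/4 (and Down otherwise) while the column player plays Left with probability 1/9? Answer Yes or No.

No

Given the row player's mix p = 1/4, the column player's payoff from Left is -11/4 but from Right is -5/4. The column player strictly prefers Right, so the column player would not mix.
So the proposed profile is not a Nash equilibrium.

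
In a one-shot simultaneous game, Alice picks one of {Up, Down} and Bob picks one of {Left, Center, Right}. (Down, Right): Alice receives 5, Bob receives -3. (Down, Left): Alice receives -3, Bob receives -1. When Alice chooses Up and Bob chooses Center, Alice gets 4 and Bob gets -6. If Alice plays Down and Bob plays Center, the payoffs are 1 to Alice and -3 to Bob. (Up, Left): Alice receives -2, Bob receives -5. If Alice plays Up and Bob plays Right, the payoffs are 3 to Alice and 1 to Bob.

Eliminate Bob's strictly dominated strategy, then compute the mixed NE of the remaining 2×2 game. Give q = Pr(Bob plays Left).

q = 2/3

Bob's strategy Center is strictly dominated by Left: -5 > -6 and -1 > -3. Eliminate Center.
For Alice to be willing to mix, Alice must be indifferent between Up and Down, which pins down Bob's mix.
  Alice's expected payoff from Up: q·(-2) + (1−q)·3 = -5q + 3
  Alice's expected payoff from Down: q·(-3) + (1−q)·5 = -8q + 5
  -5q + 3 = -8q + 5  ⇒  3q = 2  ⇒  q = 2/3.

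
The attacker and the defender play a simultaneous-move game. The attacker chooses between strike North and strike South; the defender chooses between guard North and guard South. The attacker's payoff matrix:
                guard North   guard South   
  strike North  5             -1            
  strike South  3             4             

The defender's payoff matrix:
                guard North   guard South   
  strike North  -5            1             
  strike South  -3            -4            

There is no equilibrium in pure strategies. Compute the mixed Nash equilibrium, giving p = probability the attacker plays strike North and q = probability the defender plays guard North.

In a mixed equilibrium the defender is indifferent between guard North and guard South; this condition fixes p.
  the defender's expected payoff from guard North: p·(-5) + (1−p)·(-3) = -2p - 3
  the defender's expected payoff from guard South: p·1 + (1−p)·(-4) = 5p - 4
  -2p - 3 = 5p - 4  ⇒  -7p = -1  ⇒  p = 1/7.
In a mixed equilibrium the attacker is indifferent between strike North and strike South; this condition fixes q.
  the attacker's payoff from strike North: q·5 + (1−q)·(-1) = 6q - 1
  the attacker's payoff from strike South: q·3 + (1−q)·4 = -q + 4
  6q - 1 = -q + 4  ⇒  7q = 5  ⇒  q = 5/7.

p = 1/7, q = 5/7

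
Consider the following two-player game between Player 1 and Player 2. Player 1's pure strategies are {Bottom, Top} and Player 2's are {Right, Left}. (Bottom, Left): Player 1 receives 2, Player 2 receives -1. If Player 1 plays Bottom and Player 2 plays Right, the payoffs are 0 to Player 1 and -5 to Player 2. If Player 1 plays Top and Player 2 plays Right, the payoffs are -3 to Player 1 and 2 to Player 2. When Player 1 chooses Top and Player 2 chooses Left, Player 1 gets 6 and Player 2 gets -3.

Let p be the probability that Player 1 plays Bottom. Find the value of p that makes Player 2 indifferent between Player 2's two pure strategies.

p = 5/9

Set Player 2's expected payoff from Right equal to that from Left:
  Player 2's payoff from Right: p·(-5) + (1−p)·2 = -7p + 2
  Player 2's payoff from Left: p·(-1) + (1−p)·(-3) = 2p - 3
  -7p + 2 = 2p - 3  ⇒  -9p = -5  ⇒  p = 5/9.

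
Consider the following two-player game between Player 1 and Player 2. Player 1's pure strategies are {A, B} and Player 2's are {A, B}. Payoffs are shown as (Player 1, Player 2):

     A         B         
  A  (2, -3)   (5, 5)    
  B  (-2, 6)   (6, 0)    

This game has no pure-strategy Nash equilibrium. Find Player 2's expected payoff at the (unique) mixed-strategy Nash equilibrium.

Set Player 2's expected payoff from A equal to that from B:
  Player 2's payoff from A: p·(-3) + (1−p)·6 = -9p + 6
  Player 2's payoff from B: p·5 + (1−p)·0 = 5p
  -9p + 6 = 5p  ⇒  -14p = -6  ⇒  p = 3/7.
At equilibrium Player 2 is indifferent across columns, so Player 2's payoff equals the payoff from A: (3/7)·(-3) + (4/7)·6 = 15/7.

15/7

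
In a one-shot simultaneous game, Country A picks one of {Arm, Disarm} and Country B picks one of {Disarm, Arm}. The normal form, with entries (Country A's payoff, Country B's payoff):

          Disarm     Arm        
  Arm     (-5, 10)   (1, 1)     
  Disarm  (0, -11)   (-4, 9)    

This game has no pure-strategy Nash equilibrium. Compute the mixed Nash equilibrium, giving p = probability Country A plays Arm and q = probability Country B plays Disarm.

Country B's indifference between Disarm and Arm determines Country A's mixing probability p:
  Country B's payoff to Disarm: p·10 + (1−p)·(-11) = 21p - 11
  Country B's payoff to Arm: p·1 + (1−p)·9 = -8p + 9
  21p - 11 = -8p + 9  ⇒  29p = 20  ⇒  p = 20/29.
Country A's indifference between Arm and Disarm determines Country B's mixing probability q:
  Country A's expected payoff from Arm: q·(-5) + (1−q)·1 = -6q + 1
  Country A's expected payoff from Disarm: q·0 + (1−q)·(-4) = 4q - 4
  -6q + 1 = 4q - 4  ⇒  -10q = -5  ⇒  q = 1/2.

p = 20/29, q = 1/2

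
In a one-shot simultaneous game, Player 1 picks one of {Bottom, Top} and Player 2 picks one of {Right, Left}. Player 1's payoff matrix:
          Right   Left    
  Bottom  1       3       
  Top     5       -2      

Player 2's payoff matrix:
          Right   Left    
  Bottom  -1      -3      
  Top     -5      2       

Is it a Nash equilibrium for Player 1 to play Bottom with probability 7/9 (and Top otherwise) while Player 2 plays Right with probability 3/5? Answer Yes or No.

No

Given Player 2's mix q = 3/5, Player 1's payoff from Bottom is 9/5 but from Top is 11/5. Player 1 strictly prefers Top, so Player 1 would not mix.
So the proposed profile is not a Nash equilibrium.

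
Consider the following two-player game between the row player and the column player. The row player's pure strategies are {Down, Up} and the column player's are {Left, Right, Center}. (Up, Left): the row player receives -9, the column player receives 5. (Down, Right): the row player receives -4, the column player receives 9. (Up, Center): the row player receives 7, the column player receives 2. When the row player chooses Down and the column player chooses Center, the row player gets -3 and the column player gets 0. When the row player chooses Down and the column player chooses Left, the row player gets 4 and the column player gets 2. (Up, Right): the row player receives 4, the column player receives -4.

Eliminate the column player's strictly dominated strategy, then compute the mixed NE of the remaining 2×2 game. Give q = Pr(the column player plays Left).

The column player's strategy Center is strictly dominated by Left: 2 > 0 and 5 > 2. Eliminate Center.
In a mixed equilibrium the row player is indifferent between Down and Up; this condition fixes q.
  the row player's payoff to Down: q·4 + (1−q)·(-4) = 8q - 4
  the row player's payoff to Up: q·(-9) + (1−q)·4 = -13q + 4
  8q - 4 = -13q + 4  ⇒  21q = 8  ⇒  q = 8/21.

q = 8/21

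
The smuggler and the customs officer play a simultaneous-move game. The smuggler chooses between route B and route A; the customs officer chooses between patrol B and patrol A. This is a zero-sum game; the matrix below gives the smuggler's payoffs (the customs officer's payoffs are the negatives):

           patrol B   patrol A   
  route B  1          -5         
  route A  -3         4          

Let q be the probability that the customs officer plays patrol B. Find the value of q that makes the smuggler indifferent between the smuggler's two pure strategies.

q = 9/13

The customs officer's mix must leave the smuggler indifferent between route B and route A.
  the smuggler's payoff from route B: q·1 + (1−q)·(-5) = 6q - 5
  the smuggler's payoff from route A: q·(-3) + (1−q)·4 = -7q + 4
  6q - 5 = -7q + 4  ⇒  13q = 9  ⇒  q = 9/13.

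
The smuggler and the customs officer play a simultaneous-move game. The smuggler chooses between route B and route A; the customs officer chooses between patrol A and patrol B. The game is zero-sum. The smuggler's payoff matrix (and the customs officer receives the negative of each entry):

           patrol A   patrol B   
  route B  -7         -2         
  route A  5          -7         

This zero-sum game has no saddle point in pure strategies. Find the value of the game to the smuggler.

v = -59/17

For the smuggler to be willing to mix, the smuggler must be indifferent between route B and route A, which pins down the customs officer's mix.
  the smuggler's payoff to route B: q·(-7) + (1−q)·(-2) = -5q - 2
  the smuggler's payoff to route A: q·5 + (1−q)·(-7) = 12q - 7
  -5q - 2 = 12q - 7  ⇒  -17q = -5  ⇒  q = 5/17.
The value is the smuggler's expected payoff against this mix (using route B): (5/17)·(-7) + (12/17)·(-2) = -59/17.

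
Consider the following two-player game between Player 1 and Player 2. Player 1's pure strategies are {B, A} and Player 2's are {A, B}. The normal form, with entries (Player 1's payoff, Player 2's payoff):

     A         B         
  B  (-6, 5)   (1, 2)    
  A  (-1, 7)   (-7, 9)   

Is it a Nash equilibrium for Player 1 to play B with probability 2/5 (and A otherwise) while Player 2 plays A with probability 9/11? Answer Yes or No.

Given Player 2's mix q = 9/11, Player 1's payoff from B is -52/11 but from A is -23/11. Player 1 strictly prefers A, so Player 1 would not mix.
So the proposed profile is not a Nash equilibrium.

No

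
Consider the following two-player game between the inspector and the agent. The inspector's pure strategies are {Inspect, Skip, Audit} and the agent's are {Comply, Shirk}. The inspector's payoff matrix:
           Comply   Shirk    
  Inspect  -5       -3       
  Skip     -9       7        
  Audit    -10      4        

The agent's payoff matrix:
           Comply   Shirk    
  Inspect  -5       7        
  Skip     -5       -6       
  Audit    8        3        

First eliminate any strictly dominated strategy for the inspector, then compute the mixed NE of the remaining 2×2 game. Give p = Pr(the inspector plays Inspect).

The inspector's strategy Audit is strictly dominated by Skip: -9 > -10 and 7 > 4. Eliminate Audit.
Set the agent's expected payoff from Comply equal to that from Shirk:
  the agent's payoff from Comply: p·(-5) + (1−p)·(-5) = -5
  the agent's payoff from Shirk: p·7 + (1−p)·(-6) = 13p - 6
  -5 = 13p - 6  ⇒  -13p = -1  ⇒  p = 1/13.

p = 1/13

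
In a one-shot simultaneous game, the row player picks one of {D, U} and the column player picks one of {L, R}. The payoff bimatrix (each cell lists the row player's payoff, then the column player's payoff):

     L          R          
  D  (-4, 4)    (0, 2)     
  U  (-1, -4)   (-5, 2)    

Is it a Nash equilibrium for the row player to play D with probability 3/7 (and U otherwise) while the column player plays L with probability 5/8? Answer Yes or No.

No

Given the row player's mix p = 3/7, the column player's payoff from L is -4/7 but from R is 2. The column player strictly prefers R, so the column player would not mix.
So the proposed profile is not a Nash equilibrium.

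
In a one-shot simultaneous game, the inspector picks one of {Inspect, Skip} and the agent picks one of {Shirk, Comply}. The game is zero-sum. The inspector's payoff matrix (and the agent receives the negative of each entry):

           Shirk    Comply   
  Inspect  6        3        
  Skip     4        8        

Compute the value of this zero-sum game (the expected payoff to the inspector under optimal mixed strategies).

The agent's mix must leave the inspector indifferent between Inspect and Skip.
  the inspector's payoff to Inspect: q·6 + (1−q)·3 = 3q + 3
  the inspector's payoff to Skip: q·4 + (1−q)·8 = -4q + 8
  3q + 3 = -4q + 8  ⇒  7q = 5  ⇒  q = 5/7.
The value is the inspector's expected payoff against this mix (using Inspect): (5/7)·6 + (2/7)·3 = 36/7.

v = 36/7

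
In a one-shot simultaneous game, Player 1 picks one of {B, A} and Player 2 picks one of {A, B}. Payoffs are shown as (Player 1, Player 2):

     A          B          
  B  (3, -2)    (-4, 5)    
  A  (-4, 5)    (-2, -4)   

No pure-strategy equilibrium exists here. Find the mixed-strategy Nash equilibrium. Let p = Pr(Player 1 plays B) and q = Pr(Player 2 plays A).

Player 2's indifference between A and B determines Player 1's mixing probability p:
  Player 2's payoff from A: p·(-2) + (1−p)·5 = -7p + 5
  Player 2's payoff from B: p·5 + (1−p)·(-4) = 9p - 4
  -7p + 5 = 9p - 4  ⇒  -16p = -9  ⇒  p = 9/16.
Player 1's indifference between B and A determines Player 2's mixing probability q:
  Player 1's payoff to B: q·3 + (1−q)·(-4) = 7q - 4
  Player 1's payoff to A: q·(-4) + (1−q)·(-2) = -2q - 2
  7q - 4 = -2q - 2  ⇒  9q = 2  ⇒  q = 2/9.

p = 9/16, q = 2/9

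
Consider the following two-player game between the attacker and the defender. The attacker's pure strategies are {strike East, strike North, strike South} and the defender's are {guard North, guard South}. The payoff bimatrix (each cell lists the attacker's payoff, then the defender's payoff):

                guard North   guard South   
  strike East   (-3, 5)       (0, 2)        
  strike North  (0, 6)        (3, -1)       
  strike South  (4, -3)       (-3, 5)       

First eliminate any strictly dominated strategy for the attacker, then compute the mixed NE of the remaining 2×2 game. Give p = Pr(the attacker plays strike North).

The attacker's strategy strike East is strictly dominated by strike North: 0 > -3 and 3 > 0. Eliminate strike East.
The attacker's mix must leave the defender indifferent between guard North and guard South.
  the defender's expected payoff from guard North: p·6 + (1−p)·(-3) = 9p - 3
  the defender's expected payoff from guard South: p·(-1) + (1−p)·5 = -6p + 5
  9p - 3 = -6p + 5  ⇒  15p = 8  ⇒  p = 8/15.

p = 8/15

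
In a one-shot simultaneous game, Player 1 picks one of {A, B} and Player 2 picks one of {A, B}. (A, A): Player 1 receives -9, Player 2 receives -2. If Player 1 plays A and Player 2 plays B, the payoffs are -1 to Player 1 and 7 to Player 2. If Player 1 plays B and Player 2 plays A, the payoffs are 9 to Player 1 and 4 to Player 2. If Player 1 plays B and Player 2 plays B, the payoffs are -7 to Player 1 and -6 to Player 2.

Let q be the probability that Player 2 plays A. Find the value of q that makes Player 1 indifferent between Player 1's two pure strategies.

In a mixed equilibrium Player 1 is indifferent between A and B; this condition fixes q.
  Player 1's expected payoff from A: q·(-9) + (1−q)·(-1) = -8q - 1
  Player 1's expected payoff from B: q·9 + (1−q)·(-7) = 16q - 7
  -8q - 1 = 16q - 7  ⇒  -24q = -6  ⇒  q = 1/4.

q = 1/4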